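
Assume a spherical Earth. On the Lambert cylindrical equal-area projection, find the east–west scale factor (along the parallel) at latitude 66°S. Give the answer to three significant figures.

2.46

The Lambert cylindrical equal-area projection is the cylindrical equal-area projection with its standard parallel at the equator (φ₀ = 0). Cylindrical equal-area (φ₀ = 0°): h = cos φ / cos 0° along meridians, k = cos 0° / cos φ along parallels; h·k = 1.
k = cos 0° / cos 66° = 1.000/0.4067 = 2.459.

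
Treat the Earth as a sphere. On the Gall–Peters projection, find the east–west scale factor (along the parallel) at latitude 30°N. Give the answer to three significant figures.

The Gall–Peters projection is cylindrical equal-area with φ₀ = 45°. Cylindrical equal-area (φ₀ = 45°): h = cos φ / cos 45° along meridians, k = cos 45° / cos φ along parallels; h·k = 1.
k = cos 45° / cos 30° = 0.7071/0.8660 = 0.8165.

0.816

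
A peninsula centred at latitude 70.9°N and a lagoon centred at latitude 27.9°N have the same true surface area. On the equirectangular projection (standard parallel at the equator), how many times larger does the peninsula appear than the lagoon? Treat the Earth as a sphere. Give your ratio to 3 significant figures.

In the plate carrée (x = Rλ, y = Rφ), meridians are true-scale (h = 1) and parallels are stretched by k = sec φ.
Areal scale at 70.9°: h·k = 1.000 × 3.056 = 3.056.
Areal scale at 27.9°: h·k = 1.000 × 1.132 = 1.132.
Ratio = 3.056/1.132 ≈ 2.70.

2.70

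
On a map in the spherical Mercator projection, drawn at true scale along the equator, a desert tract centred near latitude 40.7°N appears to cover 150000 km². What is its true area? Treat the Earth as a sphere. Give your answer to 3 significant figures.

86200 km²

The Mercator projection is conformal; its linear scale factor is the same in every direction and equals sec φ = 1/cos φ.
Areal scale = k² = sec²φ = 1/cos²(40.7°) = 1/0.7581² = 1.740.
True area = apparent / (areal scale) = 150000 / 1.740 ≈ 86200 km².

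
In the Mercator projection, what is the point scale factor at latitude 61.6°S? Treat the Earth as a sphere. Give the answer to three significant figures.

2.10

Mercator is conformal, so the point scale is isotropic: h = k = sec φ = 1/cos φ.
k = 1/cos 61.6° = 1/0.4756 = 2.103.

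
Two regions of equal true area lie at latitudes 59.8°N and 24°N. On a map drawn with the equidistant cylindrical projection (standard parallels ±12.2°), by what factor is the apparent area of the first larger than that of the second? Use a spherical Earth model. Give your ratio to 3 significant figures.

1.82

With standard parallel φ₀ = 12.2°, the equirectangular projection gives x = Rλ cos φ₀, y = Rφ, so h = 1 and k = cos 12.2° / cos φ.
Areal scale at 59.8°: h·k = 1.000 × 1.943 = 1.943.
Areal scale at 24°: h·k = 1.000 × 1.070 = 1.070.
Ratio = 1.943/1.070 ≈ 1.82.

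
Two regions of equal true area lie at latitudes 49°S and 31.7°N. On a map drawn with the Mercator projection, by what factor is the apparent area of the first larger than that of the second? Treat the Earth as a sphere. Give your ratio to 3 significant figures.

1.68

On Mercator, area is exaggerated by sec²φ = 1/cos²φ.
At 49°: sec²(49°) = 1/0.6561² = 2.323.
At 31.7°: sec²(31.7°) = 1/0.8508² = 1.381.
Ratio = 2.323/1.381 = cos²(31.7°)/cos²(49°) ≈ 1.68.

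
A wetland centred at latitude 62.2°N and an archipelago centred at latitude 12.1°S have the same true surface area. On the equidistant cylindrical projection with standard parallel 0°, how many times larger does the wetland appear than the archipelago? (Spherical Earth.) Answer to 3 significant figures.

2.10

In the plate carrée (x = Rλ, y = Rφ), meridians are true-scale (h = 1) and parallels are stretched by k = sec φ.
Areal scale at 62.2°: h·k = 1.000 × 2.144 = 2.144.
Areal scale at 12.1°: h·k = 1.000 × 1.023 = 1.023.
Ratio = 2.144/1.023 ≈ 2.10.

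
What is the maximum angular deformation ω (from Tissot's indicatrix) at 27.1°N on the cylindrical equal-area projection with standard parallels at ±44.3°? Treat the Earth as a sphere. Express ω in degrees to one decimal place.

24.8°

For cylindrical equal-area with standard parallel φ₀, h = cos φ / cos φ₀ and k = cos φ₀ / cos φ, so h·k = 1.
At 27.1°: h = 1.244, k = 0.8040; principal scales a = 1.244, b = 0.8040.
sin(ω/2) = (a − b)/(a + b) = 0.4399/2.048 = 0.2148, so ω = 2 arcsin(0.2148) ≈ 24.8°.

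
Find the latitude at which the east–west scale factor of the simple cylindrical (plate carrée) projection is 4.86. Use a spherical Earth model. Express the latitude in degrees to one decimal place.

78.1°

Plate carrée: h = 1, k = sec φ along parallels.
sec φ = 4.86  ⇒  cos φ = 0.2058  ⇒  φ ≈ 78.1°.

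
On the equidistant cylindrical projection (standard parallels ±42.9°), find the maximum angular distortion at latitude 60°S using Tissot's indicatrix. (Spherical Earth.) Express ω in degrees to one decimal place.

The equidistant cylindrical projection with φ₀ = 42.9° has h = 1 (meridians true) and k = cos φ₀ / cos φ along parallels.
At 60°: h = 1.000, k = 1.465; principal scales a = 1.465, b = 1.000.
sin(ω/2) = (a − b)/(a + b) = 0.4651/2.465 = 0.1887, so ω = 2 arcsin(0.1887) ≈ 21.8°.

21.8°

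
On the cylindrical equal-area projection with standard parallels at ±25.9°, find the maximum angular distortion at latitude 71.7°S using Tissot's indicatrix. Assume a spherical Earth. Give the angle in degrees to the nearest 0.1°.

103.0°

For cylindrical equal-area with standard parallel φ₀, h = cos φ / cos φ₀ and k = cos φ₀ / cos φ, so h·k = 1.
At 71.7°: h = 0.3491, k = 2.865; principal scales a = 2.865, b = 0.3491.
sin(ω/2) = (a − b)/(a + b) = 2.516/3.214 = 0.7828, so ω = 2 arcsin(0.7828) ≈ 103.0°.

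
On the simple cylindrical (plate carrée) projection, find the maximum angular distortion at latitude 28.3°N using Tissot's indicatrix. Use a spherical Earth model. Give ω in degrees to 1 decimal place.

In the plate carrée (x = Rλ, y = Rφ), meridians are true-scale (h = 1) and parallels are stretched by k = sec φ.
At 28.3°: h = 1.000, k = 1.136; principal scales a = 1.136, b = 1.000.
sin(ω/2) = (a − b)/(a + b) = 0.1357/2.136 = 0.06356, so ω = 2 arcsin(0.06356) ≈ 7.3°.

7.3°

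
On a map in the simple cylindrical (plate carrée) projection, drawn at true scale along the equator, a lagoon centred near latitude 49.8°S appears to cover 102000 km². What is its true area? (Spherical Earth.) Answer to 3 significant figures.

Plate carrée maps x = Rλ, y = Rφ. The meridian scale is h = 1 and the parallel scale is k = 1/cos φ = sec φ.
Areal scale = h·k = 1 × sec φ; at 49.8°, h = 1.000, k = 1.549, so h·k = 1.549.
True area = apparent / (areal scale) = 102000 / 1.549 ≈ 65800 km².

65800 km²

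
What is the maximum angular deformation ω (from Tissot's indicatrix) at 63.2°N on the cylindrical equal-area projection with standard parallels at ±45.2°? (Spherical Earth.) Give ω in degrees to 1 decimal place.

49.5°

For cylindrical equal-area with standard parallel φ₀, h = cos φ / cos φ₀ and k = cos φ₀ / cos φ, so h·k = 1.
At 63.2°: h = 0.6399, k = 1.563; principal scales a = 1.563, b = 0.6399.
sin(ω/2) = (a − b)/(a + b) = 0.9229/2.203 = 0.4190, so ω = 2 arcsin(0.4190) ≈ 49.5°.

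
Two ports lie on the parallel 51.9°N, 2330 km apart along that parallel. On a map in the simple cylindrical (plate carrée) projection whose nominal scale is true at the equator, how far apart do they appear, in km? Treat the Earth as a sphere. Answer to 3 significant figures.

In the plate carrée (x = Rλ, y = Rφ), meridians are true-scale (h = 1) and parallels are stretched by k = sec φ.
Along the parallel, k = sec 51.9° = 1/0.6170 = 1.621.
Map distance = 2330 × 1.621 ≈ 3780 km.

3780 km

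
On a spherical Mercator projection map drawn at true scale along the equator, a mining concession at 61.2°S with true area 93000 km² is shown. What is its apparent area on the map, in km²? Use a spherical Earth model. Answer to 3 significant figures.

Mercator is conformal, so the point scale is isotropic: h = k = sec φ = 1/cos φ.
Areal scale = k² = sec²φ = 1/cos²(61.2°) = 1/0.4818² = 4.309.
Apparent area = 93000 × 4.309 ≈ 401000 km².

401000 km²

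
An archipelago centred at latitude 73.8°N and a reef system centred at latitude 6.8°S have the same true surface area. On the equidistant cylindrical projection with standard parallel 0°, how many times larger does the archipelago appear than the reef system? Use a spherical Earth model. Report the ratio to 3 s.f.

In the plate carrée (x = Rλ, y = Rφ), meridians are true-scale (h = 1) and parallels are stretched by k = sec φ.
Areal scale at 73.8°: h·k = 1.000 × 3.584 = 3.584.
Areal scale at 6.8°: h·k = 1.000 × 1.007 = 1.007.
Ratio = 3.584/1.007 ≈ 3.56.

3.56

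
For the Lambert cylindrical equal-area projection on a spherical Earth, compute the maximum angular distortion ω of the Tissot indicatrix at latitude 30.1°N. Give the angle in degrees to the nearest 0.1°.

The Lambert cylindrical equal-area projection is the cylindrical equal-area projection with its standard parallel at the equator (φ₀ = 0). A cylindrical equal-area projection with standard parallel φ₀ has meridian scale h = cos φ / cos φ₀ and parallel scale k = cos φ₀ / cos φ (so areas are preserved, h·k = 1).
At 30.1°: h = 0.8652, k = 1.156; principal scales a = 1.156, b = 0.8652.
sin(ω/2) = (a − b)/(a + b) = 0.2907/2.021 = 0.1438, so ω = 2 arcsin(0.1438) ≈ 16.5°.

16.5°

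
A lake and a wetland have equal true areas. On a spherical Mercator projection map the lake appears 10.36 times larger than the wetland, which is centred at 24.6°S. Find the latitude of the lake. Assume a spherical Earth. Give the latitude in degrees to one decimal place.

73.6°

For equal true areas on Mercator, apparent areas scale as sec²φ, so the ratio is cos²φ₂ / cos²φ₁.
cos²φ₂ / cos²φ₁ = 10.36  ⇒  cos φ₁ = cos 24.6° / √10.36 = 0.9092/3.219 = 0.2825.
φ₁ = arccos(0.2825) ≈ 73.6°.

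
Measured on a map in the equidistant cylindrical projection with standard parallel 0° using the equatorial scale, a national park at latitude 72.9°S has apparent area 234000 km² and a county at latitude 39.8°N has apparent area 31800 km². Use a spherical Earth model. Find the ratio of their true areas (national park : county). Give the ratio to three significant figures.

Plate carrée has h = 1 and k = sec φ, giving areal scale sec φ; true area = (apparent area) · cos φ.
True area of national park: 234000 × cos(72.9°) = 234000 × 0.2940 = 68810 km².
True area of county: 31800 × cos(39.8°) = 31800 × 0.7683 = 24430 km².
Ratio = 68810 / 24430 ≈ 2.82.

2.82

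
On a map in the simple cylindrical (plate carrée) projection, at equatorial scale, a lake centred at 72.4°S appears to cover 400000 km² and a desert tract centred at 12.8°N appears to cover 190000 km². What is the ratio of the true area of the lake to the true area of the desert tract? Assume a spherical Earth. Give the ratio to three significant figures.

Plate carrée has h = 1 and k = sec φ, giving areal scale sec φ; true area = (apparent area) · cos φ.
True area of lake: 400000 × cos(72.4°) = 400000 × 0.3024 = 120900 km².
True area of desert tract: 190000 × cos(12.8°) = 190000 × 0.9751 = 185300 km².
Ratio = 120900 / 185300 ≈ 0.653.

0.653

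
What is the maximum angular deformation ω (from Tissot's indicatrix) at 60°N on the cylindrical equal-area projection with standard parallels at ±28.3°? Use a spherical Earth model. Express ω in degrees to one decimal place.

A cylindrical equal-area projection with standard parallel φ₀ has meridian scale h = cos φ / cos φ₀ and parallel scale k = cos φ₀ / cos φ (so areas are preserved, h·k = 1).
At 60°: h = 0.5679, k = 1.761; principal scales a = 1.761, b = 0.5679.
sin(ω/2) = (a − b)/(a + b) = 1.193/2.329 = 0.5123, so ω = 2 arcsin(0.5123) ≈ 61.6°.

61.6°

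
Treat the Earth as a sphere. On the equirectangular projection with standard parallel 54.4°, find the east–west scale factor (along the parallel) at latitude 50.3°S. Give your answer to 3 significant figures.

With standard parallel φ₀ = 54.4°, the equirectangular projection gives x = Rλ cos φ₀, y = Rφ, so h = 1 and k = cos 54.4° / cos φ.
k = cos 54.4° / cos 50.3° = 0.5821/0.6388 = 0.9113.

0.911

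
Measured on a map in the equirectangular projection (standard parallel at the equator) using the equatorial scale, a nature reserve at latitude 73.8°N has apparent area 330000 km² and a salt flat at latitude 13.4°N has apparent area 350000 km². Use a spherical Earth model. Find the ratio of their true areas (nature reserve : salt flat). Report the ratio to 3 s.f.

0.270

On the plate carrée, areal scale = h·k = 1 × sec φ, so true area = apparent × cos φ.
True area of nature reserve: 330000 × cos(73.8°) = 330000 × 0.2790 = 92070 km².
True area of salt flat: 350000 × cos(13.4°) = 350000 × 0.9728 = 340500 km².
Ratio = 92070 / 340500 ≈ 0.270.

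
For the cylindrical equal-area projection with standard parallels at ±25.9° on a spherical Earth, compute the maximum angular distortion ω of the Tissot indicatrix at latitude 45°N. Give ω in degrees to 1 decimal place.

27.3°

Cylindrical equal-area (φ₀ = 25.9°): h = cos φ / cos 25.9° along meridians, k = cos 25.9° / cos φ along parallels; h·k = 1.
At 45°: h = 0.7861, k = 1.272; principal scales a = 1.272, b = 0.7861.
sin(ω/2) = (a − b)/(a + b) = 0.4861/2.058 = 0.2362, so ω = 2 arcsin(0.2362) ≈ 27.3°.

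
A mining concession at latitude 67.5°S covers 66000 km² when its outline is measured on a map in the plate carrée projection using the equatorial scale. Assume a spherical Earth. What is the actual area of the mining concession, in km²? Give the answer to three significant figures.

25300 km²

In the plate carrée (x = Rλ, y = Rφ), meridians are true-scale (h = 1) and parallels are stretched by k = sec φ.
Areal scale = h·k = 1 × sec φ; at 67.5°, h = 1.000, k = 2.613, so h·k = 2.613.
True area = apparent / (areal scale) = 66000 / 2.613 ≈ 25300 km².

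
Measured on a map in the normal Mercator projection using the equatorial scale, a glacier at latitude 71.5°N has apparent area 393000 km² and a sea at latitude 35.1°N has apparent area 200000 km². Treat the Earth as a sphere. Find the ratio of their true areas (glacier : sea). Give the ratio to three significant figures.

On Mercator the areal scale is sec²φ, so true area = apparent × cos²φ.
True area of glacier: 393000 × cos²(71.5°) = 393000 × 0.1007 = 39570 km².
True area of sea: 200000 × cos²(35.1°) = 200000 × 0.6694 = 133900 km².
Ratio = 39570 / 133900 ≈ 0.296.

0.296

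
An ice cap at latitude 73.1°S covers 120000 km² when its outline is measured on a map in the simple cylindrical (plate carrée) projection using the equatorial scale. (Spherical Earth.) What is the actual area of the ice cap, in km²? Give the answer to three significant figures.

34900 km²

In the plate carrée (x = Rλ, y = Rφ), meridians are true-scale (h = 1) and parallels are stretched by k = sec φ.
Areal scale = h·k = 1 × sec φ; at 73.1°, h = 1.000, k = 3.440, so h·k = 3.440.
True area = apparent / (areal scale) = 120000 / 3.440 ≈ 34900 km².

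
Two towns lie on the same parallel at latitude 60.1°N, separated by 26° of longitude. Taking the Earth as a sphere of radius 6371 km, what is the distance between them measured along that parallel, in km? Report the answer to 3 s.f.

1440 km

Arc length along a parallel = R cos φ · Δλ (with Δλ in radians).
= 6371 × cos 60.1° × (26° × π/180) = 6371 × 0.4985 × 0.4538 ≈ 1440 km.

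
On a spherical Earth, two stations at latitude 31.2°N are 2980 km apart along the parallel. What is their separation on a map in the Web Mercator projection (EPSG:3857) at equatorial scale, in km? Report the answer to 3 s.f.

For Mercator, h = k = sec φ (a conformal cylindrical projection has a single point scale, 1/cos φ).
Along the parallel, k = sec 31.2° = 1/0.8554 = 1.169.
Map distance = 2980 × 1.169 ≈ 3480 km.

3480 km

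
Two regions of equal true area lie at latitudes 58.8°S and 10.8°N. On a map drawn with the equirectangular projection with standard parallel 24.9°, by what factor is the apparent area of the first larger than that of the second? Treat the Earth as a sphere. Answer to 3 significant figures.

In the equirectangular projection with standard parallel φ₀ = 24.9° (x = Rλ cos φ₀, y = Rφ), meridians are true-scale (h = 1) and the parallel scale is k = cos φ₀ / cos φ.
Areal scale at 58.8°: h·k = 1.000 × 1.751 = 1.751.
Areal scale at 10.8°: h·k = 1.000 × 0.9234 = 0.9234.
Ratio = 1.751/0.9234 ≈ 1.90.

1.90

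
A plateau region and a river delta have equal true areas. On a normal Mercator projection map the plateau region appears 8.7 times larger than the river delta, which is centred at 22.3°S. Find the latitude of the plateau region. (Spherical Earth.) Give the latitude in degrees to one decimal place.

On Mercator, (apparent₁)/(apparent₂) = sec²φ₁ / sec²φ₂ when true areas are equal.
cos²φ₂ / cos²φ₁ = 8.7  ⇒  cos φ₁ = cos 22.3° / √8.7 = 0.9252/2.950 = 0.3137.
φ₁ = arccos(0.3137) ≈ 71.7°.

71.7°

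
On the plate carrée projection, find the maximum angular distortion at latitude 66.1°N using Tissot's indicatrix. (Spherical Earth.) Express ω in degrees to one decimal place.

50.1°

Plate carrée maps x = Rλ, y = Rφ. The meridian scale is h = 1 and the parallel scale is k = 1/cos φ = sec φ.
At 66.1°: h = 1.000, k = 2.468; principal scales a = 2.468, b = 1.000.
sin(ω/2) = (a − b)/(a + b) = 1.468/3.468 = 0.4233, so ω = 2 arcsin(0.4233) ≈ 50.1°.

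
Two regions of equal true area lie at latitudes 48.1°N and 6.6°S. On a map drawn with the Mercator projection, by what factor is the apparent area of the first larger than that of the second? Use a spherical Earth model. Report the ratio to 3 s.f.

Mercator is conformal with k = sec φ, so areal scale = k² = sec²φ.
At 48.1°: sec²(48.1°) = 1/0.6678² = 2.242.
At 6.6°: sec²(6.6°) = 1/0.9934² = 1.013.
Ratio = 2.242/1.013 = cos²(6.6°)/cos²(48.1°) ≈ 2.21.

2.21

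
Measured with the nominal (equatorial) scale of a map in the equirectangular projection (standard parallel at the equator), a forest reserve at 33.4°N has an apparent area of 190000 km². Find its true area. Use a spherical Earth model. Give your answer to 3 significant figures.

159000 km²

In the plate carrée (x = Rλ, y = Rφ), meridians are true-scale (h = 1) and parallels are stretched by k = sec φ.
Areal scale = h·k = 1 × sec φ; at 33.4°, h = 1.000, k = 1.198, so h·k = 1.198.
True area = apparent / (areal scale) = 190000 / 1.198 ≈ 159000 km².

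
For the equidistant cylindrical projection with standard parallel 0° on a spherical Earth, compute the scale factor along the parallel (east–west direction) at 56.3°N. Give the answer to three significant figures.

1.80

Plate carrée maps x = Rλ, y = Rφ. The meridian scale is h = 1 and the parallel scale is k = 1/cos φ = sec φ.
k = 1/cos 56.3° = 1/0.5548 = 1.802.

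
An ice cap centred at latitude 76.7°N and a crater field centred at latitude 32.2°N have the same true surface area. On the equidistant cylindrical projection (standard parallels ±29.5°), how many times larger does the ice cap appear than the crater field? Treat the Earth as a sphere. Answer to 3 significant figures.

In the equirectangular projection with standard parallel φ₀ = 29.5° (x = Rλ cos φ₀, y = Rφ), meridians are true-scale (h = 1) and the parallel scale is k = cos φ₀ / cos φ.
Areal scale at 76.7°: h·k = 1.000 × 3.783 = 3.783.
Areal scale at 32.2°: h·k = 1.000 × 1.029 = 1.029.
Ratio = 3.783/1.029 ≈ 3.68.

3.68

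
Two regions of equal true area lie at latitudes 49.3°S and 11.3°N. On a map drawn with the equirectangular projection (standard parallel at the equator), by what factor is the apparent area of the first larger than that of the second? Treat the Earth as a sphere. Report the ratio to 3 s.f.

1.50

For the equirectangular projection with φ₀ = 0 (plate carrée), h = 1 along meridians and k = sec φ along parallels.
Areal scale at 49.3°: h·k = 1.000 × 1.534 = 1.534.
Areal scale at 11.3°: h·k = 1.000 × 1.020 = 1.020.
Ratio = 1.534/1.020 ≈ 1.50.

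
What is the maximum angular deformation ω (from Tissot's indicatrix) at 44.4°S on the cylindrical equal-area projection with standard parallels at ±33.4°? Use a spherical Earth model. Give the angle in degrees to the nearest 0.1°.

17.8°

For cylindrical equal-area with standard parallel φ₀, h = cos φ / cos φ₀ and k = cos φ₀ / cos φ, so h·k = 1.
At 44.4°: h = 0.8558, k = 1.168; principal scales a = 1.168, b = 0.8558.
sin(ω/2) = (a − b)/(a + b) = 0.3127/2.024 = 0.1545, so ω = 2 arcsin(0.1545) ≈ 17.8°.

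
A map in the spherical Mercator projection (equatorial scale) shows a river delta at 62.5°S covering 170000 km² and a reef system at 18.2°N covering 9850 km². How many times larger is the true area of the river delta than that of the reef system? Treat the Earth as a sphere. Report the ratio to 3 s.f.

4.08

On Mercator the areal scale is sec²φ, so true area = apparent × cos²φ.
True area of river delta: 170000 × cos²(62.5°) = 170000 × 0.2132 = 36250 km².
True area of reef system: 9850 × cos²(18.2°) = 9850 × 0.9024 = 8889 km².
Ratio = 36250 / 8889 ≈ 4.08.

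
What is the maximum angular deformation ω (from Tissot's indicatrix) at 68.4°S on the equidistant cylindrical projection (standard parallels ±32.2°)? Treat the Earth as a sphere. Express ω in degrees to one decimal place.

46.4°

In the equirectangular projection with standard parallel φ₀ = 32.2° (x = Rλ cos φ₀, y = Rφ), meridians are true-scale (h = 1) and the parallel scale is k = cos φ₀ / cos φ.
At 68.4°: h = 1.000, k = 2.299; principal scales a = 2.299, b = 1.000.
sin(ω/2) = (a − b)/(a + b) = 1.299/3.299 = 0.3937, so ω = 2 arcsin(0.3937) ≈ 46.4°.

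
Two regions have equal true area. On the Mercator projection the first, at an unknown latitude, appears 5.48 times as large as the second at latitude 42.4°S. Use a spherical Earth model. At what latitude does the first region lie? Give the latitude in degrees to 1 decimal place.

71.6°

Mercator areal scale is sec²φ, so apparent-area ratio = sec²φ₁ / sec²φ₂ = cos²φ₂ / cos²φ₁.
cos²φ₂ / cos²φ₁ = 5.48  ⇒  cos φ₁ = cos 42.4° / √5.48 = 0.7385/2.341 = 0.3155.
φ₁ = arccos(0.3155) ≈ 71.6°.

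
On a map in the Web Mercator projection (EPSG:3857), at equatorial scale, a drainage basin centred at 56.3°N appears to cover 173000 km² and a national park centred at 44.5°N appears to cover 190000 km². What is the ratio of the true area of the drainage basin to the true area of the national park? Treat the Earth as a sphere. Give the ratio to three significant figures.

0.551

On Mercator the areal scale is sec²φ, so true area = apparent × cos²φ.
True area of drainage basin: 173000 × cos²(56.3°) = 173000 × 0.3079 = 53260 km².
True area of national park: 190000 × cos²(44.5°) = 190000 × 0.5087 = 96660 km².
Ratio = 53260 / 96660 ≈ 0.551.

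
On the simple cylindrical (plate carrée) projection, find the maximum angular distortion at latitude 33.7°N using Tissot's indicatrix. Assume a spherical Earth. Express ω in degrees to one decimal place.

Plate carrée maps x = Rλ, y = Rφ. The meridian scale is h = 1 and the parallel scale is k = 1/cos φ = sec φ.
At 33.7°: h = 1.000, k = 1.202; principal scales a = 1.202, b = 1.000.
sin(ω/2) = (a − b)/(a + b) = 0.2020/2.202 = 0.09173, so ω = 2 arcsin(0.09173) ≈ 10.5°.

10.5°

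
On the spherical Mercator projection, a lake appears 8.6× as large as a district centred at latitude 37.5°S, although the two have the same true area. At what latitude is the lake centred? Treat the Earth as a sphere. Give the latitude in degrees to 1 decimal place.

Mercator areal scale is sec²φ, so apparent-area ratio = sec²φ₁ / sec²φ₂ = cos²φ₂ / cos²φ₁.
cos²φ₂ / cos²φ₁ = 8.6  ⇒  cos φ₁ = cos 37.5° / √8.6 = 0.7934/2.933 = 0.2705.
φ₁ = arccos(0.2705) ≈ 74.3°.

74.3°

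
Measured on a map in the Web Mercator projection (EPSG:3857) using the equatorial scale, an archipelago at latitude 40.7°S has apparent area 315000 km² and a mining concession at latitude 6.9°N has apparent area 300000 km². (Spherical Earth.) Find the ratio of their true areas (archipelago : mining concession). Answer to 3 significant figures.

0.612

Mercator's areal exaggeration is sec²φ; hence true area = (apparent area) · cos²φ.
True area of archipelago: 315000 × cos²(40.7°) = 315000 × 0.5748 = 181100 km².
True area of mining concession: 300000 × cos²(6.9°) = 300000 × 0.9856 = 295700 km².
Ratio = 181100 / 295700 ≈ 0.612.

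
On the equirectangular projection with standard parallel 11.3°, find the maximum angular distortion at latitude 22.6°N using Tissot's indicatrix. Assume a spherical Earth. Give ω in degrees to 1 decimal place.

In the equirectangular projection with standard parallel φ₀ = 11.3° (x = Rλ cos φ₀, y = Rφ), meridians are true-scale (h = 1) and the parallel scale is k = cos φ₀ / cos φ.
At 22.6°: h = 1.000, k = 1.062; principal scales a = 1.062, b = 1.000.
sin(ω/2) = (a − b)/(a + b) = 0.06218/2.062 = 0.03015, so ω = 2 arcsin(0.03015) ≈ 3.5°.

3.5°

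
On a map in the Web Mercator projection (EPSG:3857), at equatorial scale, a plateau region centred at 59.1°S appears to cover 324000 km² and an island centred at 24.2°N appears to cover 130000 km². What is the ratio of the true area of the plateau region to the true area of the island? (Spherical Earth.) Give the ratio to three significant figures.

Since Mercator area scale is 1/cos²φ, the true area equals the apparent area multiplied by cos²φ.
True area of plateau region: 324000 × cos²(59.1°) = 324000 × 0.2637 = 85450 km².
True area of island: 130000 × cos²(24.2°) = 130000 × 0.8320 = 108200 km².
Ratio = 85450 / 108200 ≈ 0.790.

0.790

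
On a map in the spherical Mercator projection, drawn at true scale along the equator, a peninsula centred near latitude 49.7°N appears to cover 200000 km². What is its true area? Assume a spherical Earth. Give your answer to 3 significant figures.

83700 km²

The Mercator projection is conformal; its linear scale factor is the same in every direction and equals sec φ = 1/cos φ.
Areal scale = k² = sec²φ = 1/cos²(49.7°) = 1/0.6468² = 2.390.
True area = apparent / (areal scale) = 200000 / 2.390 ≈ 83700 km².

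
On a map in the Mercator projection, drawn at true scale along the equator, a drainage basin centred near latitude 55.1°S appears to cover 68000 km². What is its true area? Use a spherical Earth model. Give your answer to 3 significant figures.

22300 km²

The Mercator projection is conformal; its linear scale factor is the same in every direction and equals sec φ = 1/cos φ.
Areal scale = k² = sec²φ = 1/cos²(55.1°) = 1/0.5721² = 3.055.
True area = apparent / (areal scale) = 68000 / 3.055 ≈ 22300 km².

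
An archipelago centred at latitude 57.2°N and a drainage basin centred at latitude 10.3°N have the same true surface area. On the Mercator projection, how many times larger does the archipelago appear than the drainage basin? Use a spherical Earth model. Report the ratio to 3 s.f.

On Mercator, area is exaggerated by sec²φ = 1/cos²φ.
At 57.2°: sec²(57.2°) = 1/0.5417² = 3.408.
At 10.3°: sec²(10.3°) = 1/0.9839² = 1.033.
Ratio = 3.408/1.033 = cos²(10.3°)/cos²(57.2°) ≈ 3.30.

3.30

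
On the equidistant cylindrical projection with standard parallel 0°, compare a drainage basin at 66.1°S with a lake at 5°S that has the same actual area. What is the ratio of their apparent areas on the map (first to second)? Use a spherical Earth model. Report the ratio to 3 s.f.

For the equirectangular projection with φ₀ = 0 (plate carrée), h = 1 along meridians and k = sec φ along parallels.
Areal scale at 66.1°: h·k = 1.000 × 2.468 = 2.468.
Areal scale at 5°: h·k = 1.000 × 1.004 = 1.004.
Ratio = 2.468/1.004 ≈ 2.46.

2.46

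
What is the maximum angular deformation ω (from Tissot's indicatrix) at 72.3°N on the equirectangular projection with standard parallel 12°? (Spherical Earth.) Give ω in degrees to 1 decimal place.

With standard parallel φ₀ = 12°, the equirectangular projection gives x = Rλ cos φ₀, y = Rφ, so h = 1 and k = cos 12° / cos φ.
At 72.3°: h = 1.000, k = 3.217; principal scales a = 3.217, b = 1.000.
sin(ω/2) = (a − b)/(a + b) = 2.217/4.217 = 0.5258, so ω = 2 arcsin(0.5258) ≈ 63.4°.

63.4°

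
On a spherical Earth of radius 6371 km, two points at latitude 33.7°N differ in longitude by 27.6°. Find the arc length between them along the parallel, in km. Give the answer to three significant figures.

Arc length along a parallel = R cos φ · Δλ (with Δλ in radians).
= 6371 × cos 33.7° × (27.6° × π/180) = 6371 × 0.8320 × 0.4817 ≈ 2550 km.

2550 km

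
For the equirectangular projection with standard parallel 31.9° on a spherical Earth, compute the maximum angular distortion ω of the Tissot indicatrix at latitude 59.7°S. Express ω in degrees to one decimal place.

The equidistant cylindrical projection with φ₀ = 31.9° has h = 1 (meridians true) and k = cos φ₀ / cos φ along parallels.
At 59.7°: h = 1.000, k = 1.683; principal scales a = 1.683, b = 1.000.
sin(ω/2) = (a − b)/(a + b) = 0.6827/2.683 = 0.2545, so ω = 2 arcsin(0.2545) ≈ 29.5°.

29.5°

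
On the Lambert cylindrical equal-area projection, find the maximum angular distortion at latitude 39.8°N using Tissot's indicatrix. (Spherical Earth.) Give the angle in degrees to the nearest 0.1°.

The Lambert cylindrical equal-area projection is the cylindrical equal-area projection with its standard parallel at the equator (φ₀ = 0). For cylindrical equal-area with standard parallel φ₀, h = cos φ / cos φ₀ and k = cos φ₀ / cos φ, so h·k = 1.
At 39.8°: h = 0.7683, k = 1.302; principal scales a = 1.302, b = 0.7683.
sin(ω/2) = (a − b)/(a + b) = 0.5333/2.070 = 0.2577, so ω = 2 arcsin(0.2577) ≈ 29.9°.

29.9°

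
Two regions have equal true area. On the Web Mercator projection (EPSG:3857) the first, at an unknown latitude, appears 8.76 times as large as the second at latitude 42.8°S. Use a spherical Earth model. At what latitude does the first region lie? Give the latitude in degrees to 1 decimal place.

75.6°

Mercator areal scale is sec²φ, so apparent-area ratio = sec²φ₁ / sec²φ₂ = cos²φ₂ / cos²φ₁.
cos²φ₂ / cos²φ₁ = 8.76  ⇒  cos φ₁ = cos 42.8° / √8.76 = 0.7337/2.960 = 0.2479.
φ₁ = arccos(0.2479) ≈ 75.6°.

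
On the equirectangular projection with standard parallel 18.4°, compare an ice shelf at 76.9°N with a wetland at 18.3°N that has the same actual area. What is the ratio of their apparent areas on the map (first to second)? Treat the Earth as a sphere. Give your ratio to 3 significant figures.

With standard parallel φ₀ = 18.4°, the equirectangular projection gives x = Rλ cos φ₀, y = Rφ, so h = 1 and k = cos 18.4° / cos φ.
Areal scale at 76.9°: h·k = 1.000 × 4.187 = 4.187.
Areal scale at 18.3°: h·k = 1.000 × 0.9994 = 0.9994.
Ratio = 4.187/0.9994 ≈ 4.19.

4.19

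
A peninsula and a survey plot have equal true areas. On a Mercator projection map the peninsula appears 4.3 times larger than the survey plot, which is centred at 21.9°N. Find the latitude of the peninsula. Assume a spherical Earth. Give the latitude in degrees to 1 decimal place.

On Mercator, (apparent₁)/(apparent₂) = sec²φ₁ / sec²φ₂ when true areas are equal.
cos²φ₂ / cos²φ₁ = 4.3  ⇒  cos φ₁ = cos 21.9° / √4.3 = 0.9278/2.074 = 0.4474.
φ₁ = arccos(0.4474) ≈ 63.4°.

63.4°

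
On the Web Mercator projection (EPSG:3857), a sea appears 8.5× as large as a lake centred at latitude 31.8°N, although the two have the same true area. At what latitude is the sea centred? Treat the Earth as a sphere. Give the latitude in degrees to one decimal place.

On Mercator, (apparent₁)/(apparent₂) = sec²φ₁ / sec²φ₂ when true areas are equal.
cos²φ₂ / cos²φ₁ = 8.5  ⇒  cos φ₁ = cos 31.8° / √8.5 = 0.8499/2.915 = 0.2915.
φ₁ = arccos(0.2915) ≈ 73.1°.

73.1°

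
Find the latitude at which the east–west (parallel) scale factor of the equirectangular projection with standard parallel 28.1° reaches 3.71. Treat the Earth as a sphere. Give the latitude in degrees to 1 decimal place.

76.2°

In the equirectangular projection with standard parallel φ₀ = 28.1° (x = Rλ cos φ₀, y = Rφ), meridians are true-scale (h = 1) and the parallel scale is k = cos φ₀ / cos φ.
k = cos φ₀ / cos φ = 3.71  ⇒  cos φ = cos 28.1° / 3.71 = 0.2378.
φ = arccos(0.2378) ≈ 76.2°.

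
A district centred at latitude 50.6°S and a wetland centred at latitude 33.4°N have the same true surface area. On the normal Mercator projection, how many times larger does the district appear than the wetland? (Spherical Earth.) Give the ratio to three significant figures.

Mercator is conformal with k = sec φ, so areal scale = k² = sec²φ.
At 50.6°: sec²(50.6°) = 1/0.6347² = 2.482.
At 33.4°: sec²(33.4°) = 1/0.8348² = 1.435.
Ratio = 2.482/1.435 = cos²(33.4°)/cos²(50.6°) ≈ 1.73.

1.73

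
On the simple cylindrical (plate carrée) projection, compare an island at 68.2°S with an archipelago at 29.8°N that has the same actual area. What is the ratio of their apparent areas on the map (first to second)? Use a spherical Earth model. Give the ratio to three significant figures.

For the equirectangular projection with φ₀ = 0 (plate carrée), h = 1 along meridians and k = sec φ along parallels.
Areal scale at 68.2°: h·k = 1.000 × 2.693 = 2.693.
Areal scale at 29.8°: h·k = 1.000 × 1.152 = 1.152.
Ratio = 2.693/1.152 ≈ 2.34.

2.34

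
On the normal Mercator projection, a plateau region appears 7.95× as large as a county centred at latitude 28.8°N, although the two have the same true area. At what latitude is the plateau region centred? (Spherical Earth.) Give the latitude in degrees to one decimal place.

71.9°

For equal true areas on Mercator, apparent areas scale as sec²φ, so the ratio is cos²φ₂ / cos²φ₁.
cos²φ₂ / cos²φ₁ = 7.95  ⇒  cos φ₁ = cos 28.8° / √7.95 = 0.8763/2.820 = 0.3108.
φ₁ = arccos(0.3108) ≈ 71.9°.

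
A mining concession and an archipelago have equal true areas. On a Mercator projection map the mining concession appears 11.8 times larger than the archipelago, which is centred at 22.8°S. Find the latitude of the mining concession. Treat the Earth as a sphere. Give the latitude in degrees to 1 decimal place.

On Mercator, (apparent₁)/(apparent₂) = sec²φ₁ / sec²φ₂ when true areas are equal.
cos²φ₂ / cos²φ₁ = 11.8  ⇒  cos φ₁ = cos 22.8° / √11.8 = 0.9219/3.435 = 0.2684.
φ₁ = arccos(0.2684) ≈ 74.4°.

74.4°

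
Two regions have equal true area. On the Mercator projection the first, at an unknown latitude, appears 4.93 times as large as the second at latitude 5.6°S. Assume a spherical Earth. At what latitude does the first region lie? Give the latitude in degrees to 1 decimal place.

63.4°

For equal true areas on Mercator, apparent areas scale as sec²φ, so the ratio is cos²φ₂ / cos²φ₁.
cos²φ₂ / cos²φ₁ = 4.93  ⇒  cos φ₁ = cos 5.6° / √4.93 = 0.9952/2.220 = 0.4482.
φ₁ = arccos(0.4482) ≈ 63.4°.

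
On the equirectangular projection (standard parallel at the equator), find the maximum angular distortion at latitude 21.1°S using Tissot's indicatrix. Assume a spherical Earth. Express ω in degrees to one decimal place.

4.0°

For the equirectangular projection with φ₀ = 0 (plate carrée), h = 1 along meridians and k = sec φ along parallels.
At 21.1°: h = 1.000, k = 1.072; principal scales a = 1.072, b = 1.000.
sin(ω/2) = (a − b)/(a + b) = 0.07186/2.072 = 0.03469, so ω = 2 arcsin(0.03469) ≈ 4.0°.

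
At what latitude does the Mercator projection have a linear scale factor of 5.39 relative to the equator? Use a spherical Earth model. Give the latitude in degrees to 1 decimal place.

79.3°

Mercator scale is k = sec φ = 1/cos φ.
1/cos φ = 5.39  ⇒  cos φ = 0.1855  ⇒  φ = arccos(0.1855) ≈ 79.3°.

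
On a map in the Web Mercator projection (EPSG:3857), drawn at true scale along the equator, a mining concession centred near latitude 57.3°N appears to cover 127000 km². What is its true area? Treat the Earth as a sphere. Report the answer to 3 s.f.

37100 km²

Mercator is conformal, so the point scale is isotropic: h = k = sec φ = 1/cos φ.
Areal scale = k² = sec²φ = 1/cos²(57.3°) = 1/0.5402² = 3.426.
True area = apparent / (areal scale) = 127000 / 3.426 ≈ 37100 km².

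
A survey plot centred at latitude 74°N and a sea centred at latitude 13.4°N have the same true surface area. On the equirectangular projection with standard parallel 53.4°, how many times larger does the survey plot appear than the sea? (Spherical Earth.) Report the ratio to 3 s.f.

The equidistant cylindrical projection with φ₀ = 53.4° has h = 1 (meridians true) and k = cos φ₀ / cos φ along parallels.
Areal scale at 74°: h·k = 1.000 × 2.163 = 2.163.
Areal scale at 13.4°: h·k = 1.000 × 0.6129 = 0.6129.
Ratio = 2.163/0.6129 ≈ 3.53.

3.53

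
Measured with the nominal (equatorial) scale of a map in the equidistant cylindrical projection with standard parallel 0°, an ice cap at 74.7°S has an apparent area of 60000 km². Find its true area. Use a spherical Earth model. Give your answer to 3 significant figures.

15800 km²

Plate carrée maps x = Rλ, y = Rφ. The meridian scale is h = 1 and the parallel scale is k = 1/cos φ = sec φ.
Areal scale = h·k = 1 × sec φ; at 74.7°, h = 1.000, k = 3.790, so h·k = 3.790.
True area = apparent / (areal scale) = 60000 / 3.790 ≈ 15800 km².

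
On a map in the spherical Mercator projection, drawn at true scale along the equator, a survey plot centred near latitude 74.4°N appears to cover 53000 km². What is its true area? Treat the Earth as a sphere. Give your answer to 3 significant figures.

3830 km²

Mercator is conformal, so the point scale is isotropic: h = k = sec φ = 1/cos φ.
Areal scale = k² = sec²φ = 1/cos²(74.4°) = 1/0.2689² = 13.83.
True area = apparent / (areal scale) = 53000 / 13.83 ≈ 3830 km².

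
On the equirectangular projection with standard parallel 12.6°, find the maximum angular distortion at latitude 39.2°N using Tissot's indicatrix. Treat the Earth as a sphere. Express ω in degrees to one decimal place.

13.2°

The equidistant cylindrical projection with φ₀ = 12.6° has h = 1 (meridians true) and k = cos φ₀ / cos φ along parallels.
At 39.2°: h = 1.000, k = 1.259; principal scales a = 1.259, b = 1.000.
sin(ω/2) = (a − b)/(a + b) = 0.2593/2.259 = 0.1148, so ω = 2 arcsin(0.1148) ≈ 13.2°.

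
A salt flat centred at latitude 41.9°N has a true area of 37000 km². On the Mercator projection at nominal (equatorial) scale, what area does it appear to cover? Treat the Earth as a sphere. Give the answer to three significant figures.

66800 km²

For Mercator, h = k = sec φ (a conformal cylindrical projection has a single point scale, 1/cos φ).
Areal scale = k² = sec²φ = 1/cos²(41.9°) = 1/0.7443² = 1.805.
Apparent area = 37000 × 1.805 ≈ 66800 km².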